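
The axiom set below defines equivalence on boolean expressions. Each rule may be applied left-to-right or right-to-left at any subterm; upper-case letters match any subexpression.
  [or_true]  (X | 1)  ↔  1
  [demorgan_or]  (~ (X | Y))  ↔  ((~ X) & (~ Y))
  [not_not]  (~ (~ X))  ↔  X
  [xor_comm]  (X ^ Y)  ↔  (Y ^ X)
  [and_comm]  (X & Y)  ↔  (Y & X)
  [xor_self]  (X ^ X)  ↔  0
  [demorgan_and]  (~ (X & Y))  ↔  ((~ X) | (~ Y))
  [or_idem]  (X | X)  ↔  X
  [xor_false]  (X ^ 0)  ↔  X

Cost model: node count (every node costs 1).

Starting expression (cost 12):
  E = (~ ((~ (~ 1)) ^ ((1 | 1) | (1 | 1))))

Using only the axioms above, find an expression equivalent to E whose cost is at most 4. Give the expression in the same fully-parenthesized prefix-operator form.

step 1: not_not (→) rewrites (~ (~ 1)) into 1, now (~ (1 ^ ((1 | 1) | (1 | 1))))
step 2: or_idem (→) rewrites ((1 | 1) | (1 | 1)) into (1 | 1), now (~ (1 ^ (1 | 1)))
step 3: or_idem (→) rewrites (1 | 1) into 1, reaching cost 4 (bound 4)

(~ (1 ^ 1))   [cost 4]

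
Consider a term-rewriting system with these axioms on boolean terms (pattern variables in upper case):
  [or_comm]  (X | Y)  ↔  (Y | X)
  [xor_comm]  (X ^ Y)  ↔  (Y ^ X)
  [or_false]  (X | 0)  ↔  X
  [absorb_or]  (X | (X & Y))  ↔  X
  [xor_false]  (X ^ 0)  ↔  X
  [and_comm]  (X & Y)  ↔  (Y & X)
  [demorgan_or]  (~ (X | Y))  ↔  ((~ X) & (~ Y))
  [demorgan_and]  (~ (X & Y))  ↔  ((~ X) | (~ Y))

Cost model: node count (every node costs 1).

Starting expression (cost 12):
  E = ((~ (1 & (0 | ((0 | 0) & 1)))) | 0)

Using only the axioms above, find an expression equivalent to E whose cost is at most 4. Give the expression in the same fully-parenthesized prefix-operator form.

(~ (1 & 0))   [cost 4]

step 1: or_false (→) rewrites (0 | 0) into 0, now ((~ (1 & (0 | (0 & 1)))) | 0)
step 2: absorb_or (→) rewrites (0 | (0 & 1)) into 0, now ((~ (1 & 0)) | 0)
step 3: or_false (→) rewrites ((~ (1 & 0)) | 0) into (~ (1 & 0)), reaching cost 4 (bound 4)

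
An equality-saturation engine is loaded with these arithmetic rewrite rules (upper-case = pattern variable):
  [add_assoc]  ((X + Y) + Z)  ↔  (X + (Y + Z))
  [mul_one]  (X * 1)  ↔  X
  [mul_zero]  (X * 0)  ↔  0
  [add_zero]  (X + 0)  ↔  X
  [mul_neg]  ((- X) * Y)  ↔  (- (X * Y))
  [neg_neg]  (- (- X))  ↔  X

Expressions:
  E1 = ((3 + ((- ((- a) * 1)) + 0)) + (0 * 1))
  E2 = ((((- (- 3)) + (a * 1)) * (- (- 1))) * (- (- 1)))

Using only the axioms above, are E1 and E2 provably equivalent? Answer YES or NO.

1. [mul_one →] ((- a) * 1)  →  (- a);  E1 = ((3 + ((- (- a)) + 0)) + (0 * 1))
2. [add_zero →] ((- (- a)) + 0)  →  (- (- a));  E1 = ((3 + (- (- a))) + (0 * 1))
3. [mul_one →] (0 * 1)  →  0;  E1 = ((3 + (- (- a))) + 0)
4. [neg_neg →] (- (- a))  →  a;  E1 = ((3 + a) + 0)
5. [add_zero →] ((3 + a) + 0)  →  (3 + a)
6. [mul_one ←] (3 + a)  →  ((3 + a) * 1)
7. [mul_one ←] ((3 + a) * 1)  →  (((3 + a) * 1) * 1)
8. [neg_neg ←] 1  →  (- (- 1));  E1 = (((3 + a) * (- (- 1))) * 1)
9. [neg_neg ←] 1  →  (- (- 1));  E1 = (((3 + a) * (- (- 1))) * (- (- 1)))
10. [mul_one ←] a  →  (a * 1);  E1 = (((3 + (a * 1)) * (- (- 1))) * (- (- 1)))
11. [neg_neg ←] 3  →  (- (- 3));  this is E2

YES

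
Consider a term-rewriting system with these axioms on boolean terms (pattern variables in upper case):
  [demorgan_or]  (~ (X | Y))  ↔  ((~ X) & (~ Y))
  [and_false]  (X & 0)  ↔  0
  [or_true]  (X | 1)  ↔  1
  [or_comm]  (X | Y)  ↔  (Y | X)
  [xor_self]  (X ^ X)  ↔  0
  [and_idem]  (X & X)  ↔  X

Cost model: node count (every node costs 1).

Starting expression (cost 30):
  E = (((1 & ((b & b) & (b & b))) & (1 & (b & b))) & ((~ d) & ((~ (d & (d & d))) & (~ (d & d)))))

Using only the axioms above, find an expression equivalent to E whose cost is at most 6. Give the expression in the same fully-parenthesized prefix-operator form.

(1) (d & d)  =[and_idem →]=  d    ⊢ (((1 & ((b & b) & (b & b))) & (1 & (b & b))) & ((~ d) & ((~ (d & d)) & (~ (d & d)))))
(2) (d & d)  =[and_idem →]=  d    ⊢ (((1 & ((b & b) & (b & b))) & (1 & (b & b))) & ((~ d) & ((~ (d & d)) & (~ d))))
(3) ((b & b) & (b & b))  =[and_idem →]=  (b & b)    ⊢ (((1 & (b & b)) & (1 & (b & b))) & ((~ d) & ((~ (d & d)) & (~ d))))
(4) (d & d)  =[and_idem →]=  d    ⊢ (((1 & (b & b)) & (1 & (b & b))) & ((~ d) & ((~ d) & (~ d))))
(5) ((1 & (b & b)) & (1 & (b & b)))  =[and_idem →]=  (1 & (b & b))    ⊢ ((1 & (b & b)) & ((~ d) & ((~ d) & (~ d))))
(6) (b & b)  =[and_idem →]=  b    ⊢ ((1 & b) & ((~ d) & ((~ d) & (~ d))))
(7) ((~ d) & (~ d))  =[and_idem →]=  (~ d)    ⊢ ((1 & b) & ((~ d) & (~ d)))
(8) ((~ d) & (~ d))  =[and_idem →]=  (~ d)    ⊢ cost 6, within 6

((1 & b) & (~ d))   [cost 6]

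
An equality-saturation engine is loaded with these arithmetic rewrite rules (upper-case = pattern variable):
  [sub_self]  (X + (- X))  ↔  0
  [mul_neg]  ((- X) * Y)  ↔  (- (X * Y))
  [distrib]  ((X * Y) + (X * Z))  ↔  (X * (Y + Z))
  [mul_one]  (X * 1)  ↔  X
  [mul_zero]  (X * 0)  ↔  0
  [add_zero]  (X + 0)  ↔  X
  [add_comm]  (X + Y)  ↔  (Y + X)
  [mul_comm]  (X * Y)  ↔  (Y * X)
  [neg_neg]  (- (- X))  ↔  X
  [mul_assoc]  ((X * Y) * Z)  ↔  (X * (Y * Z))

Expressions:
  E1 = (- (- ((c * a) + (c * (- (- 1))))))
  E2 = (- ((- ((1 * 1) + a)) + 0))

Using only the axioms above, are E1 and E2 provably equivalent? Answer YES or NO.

All listed rules preserve value, hence provable equivalence implies equal values everywhere; look for a separating assignment.
a=0, c=0 gives E1 ↦ 0, E2 ↦ 1; values differ ⇒ not provably equivalent.

NO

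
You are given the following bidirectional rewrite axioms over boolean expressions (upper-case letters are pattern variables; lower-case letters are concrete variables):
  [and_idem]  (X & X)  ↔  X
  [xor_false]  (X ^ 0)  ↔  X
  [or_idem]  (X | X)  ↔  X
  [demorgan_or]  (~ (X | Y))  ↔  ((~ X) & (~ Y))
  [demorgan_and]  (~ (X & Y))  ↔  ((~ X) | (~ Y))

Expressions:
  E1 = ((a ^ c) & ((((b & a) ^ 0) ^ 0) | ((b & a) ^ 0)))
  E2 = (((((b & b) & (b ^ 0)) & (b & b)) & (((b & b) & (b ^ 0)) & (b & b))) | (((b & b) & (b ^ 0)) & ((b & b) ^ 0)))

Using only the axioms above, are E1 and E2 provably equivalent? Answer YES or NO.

All listed rules preserve value, hence provable equivalence implies equal values everywhere; look for a separating assignment.
a=0, b=1, c=0 gives E1 ↦ 0, E2 ↦ 1; values differ ⇒ not provably equivalent.

NO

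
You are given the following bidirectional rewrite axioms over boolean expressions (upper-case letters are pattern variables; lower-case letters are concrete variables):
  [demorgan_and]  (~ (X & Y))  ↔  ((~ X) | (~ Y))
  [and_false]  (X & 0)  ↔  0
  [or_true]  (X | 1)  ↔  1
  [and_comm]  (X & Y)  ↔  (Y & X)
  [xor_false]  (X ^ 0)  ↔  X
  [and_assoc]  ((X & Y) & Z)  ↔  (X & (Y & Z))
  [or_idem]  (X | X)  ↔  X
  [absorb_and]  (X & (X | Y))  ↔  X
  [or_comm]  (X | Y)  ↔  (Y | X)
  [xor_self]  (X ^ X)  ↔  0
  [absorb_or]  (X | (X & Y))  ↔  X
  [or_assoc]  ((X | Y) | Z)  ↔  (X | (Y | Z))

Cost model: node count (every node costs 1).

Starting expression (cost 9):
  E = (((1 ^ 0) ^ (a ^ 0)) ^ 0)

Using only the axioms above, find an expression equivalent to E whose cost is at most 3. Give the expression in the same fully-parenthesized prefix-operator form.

(1 ^ a)   [cost 3]

1. [xor_false →] (a ^ 0)  →  a;  E = (((1 ^ 0) ^ a) ^ 0)
2. [xor_false →] (((1 ^ 0) ^ a) ^ 0)  →  ((1 ^ 0) ^ a)
3. [xor_false →] (1 ^ 0)  →  1;  cost 3 ≤ 3, done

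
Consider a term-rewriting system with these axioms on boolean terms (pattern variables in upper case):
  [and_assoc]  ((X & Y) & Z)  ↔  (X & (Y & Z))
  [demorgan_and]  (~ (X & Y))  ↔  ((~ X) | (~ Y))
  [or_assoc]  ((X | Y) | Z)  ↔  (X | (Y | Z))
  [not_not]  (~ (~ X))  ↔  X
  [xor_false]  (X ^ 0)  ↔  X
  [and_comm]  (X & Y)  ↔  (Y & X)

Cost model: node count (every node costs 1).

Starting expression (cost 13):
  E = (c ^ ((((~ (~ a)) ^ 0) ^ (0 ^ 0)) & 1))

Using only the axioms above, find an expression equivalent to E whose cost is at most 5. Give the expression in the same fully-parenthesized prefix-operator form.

(c ^ (a & 1))   [cost 5]

1. [not_not →] (~ (~ a))  →  a;  E = (c ^ (((a ^ 0) ^ (0 ^ 0)) & 1))
2. [xor_false →] (0 ^ 0)  →  0;  E = (c ^ (((a ^ 0) ^ 0) & 1))
3. [xor_false →] (a ^ 0)  →  a;  E = (c ^ ((a ^ 0) & 1))
4. [xor_false →] (a ^ 0)  →  a;  cost 5 ≤ 5, done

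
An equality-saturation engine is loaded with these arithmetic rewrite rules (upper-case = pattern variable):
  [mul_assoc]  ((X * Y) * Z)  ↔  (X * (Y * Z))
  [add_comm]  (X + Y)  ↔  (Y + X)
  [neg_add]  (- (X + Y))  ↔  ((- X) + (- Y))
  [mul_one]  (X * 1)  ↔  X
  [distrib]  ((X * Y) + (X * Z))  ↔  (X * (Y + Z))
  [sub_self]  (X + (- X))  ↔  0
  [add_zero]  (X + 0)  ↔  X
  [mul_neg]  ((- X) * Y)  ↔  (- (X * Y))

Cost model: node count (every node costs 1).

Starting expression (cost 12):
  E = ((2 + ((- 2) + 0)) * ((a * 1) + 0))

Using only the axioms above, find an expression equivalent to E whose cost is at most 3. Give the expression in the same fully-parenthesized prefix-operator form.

(0 * a)   [cost 3]

step 1: add_zero (→) rewrites ((- 2) + 0) into (- 2), now ((2 + (- 2)) * ((a * 1) + 0))
step 2: mul_one (→) rewrites (a * 1) into a, now ((2 + (- 2)) * (a + 0))
step 3: sub_self (→) rewrites (2 + (- 2)) into 0, now (0 * (a + 0))
step 4: add_zero (→) rewrites (a + 0) into a, reaching cost 3 (bound 3)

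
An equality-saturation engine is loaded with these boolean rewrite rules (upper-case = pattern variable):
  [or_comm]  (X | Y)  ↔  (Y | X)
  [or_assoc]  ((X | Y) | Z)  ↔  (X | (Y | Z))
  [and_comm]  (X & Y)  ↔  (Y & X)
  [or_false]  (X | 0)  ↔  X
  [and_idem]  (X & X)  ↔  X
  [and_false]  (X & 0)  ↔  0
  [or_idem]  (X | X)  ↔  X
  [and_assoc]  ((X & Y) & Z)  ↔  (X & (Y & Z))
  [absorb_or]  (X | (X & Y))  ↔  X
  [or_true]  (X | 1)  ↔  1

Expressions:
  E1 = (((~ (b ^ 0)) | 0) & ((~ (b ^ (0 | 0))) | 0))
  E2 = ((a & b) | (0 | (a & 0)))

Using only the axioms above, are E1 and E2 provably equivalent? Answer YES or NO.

NO

Every axiom is a valid identity, so a rewrite proof would force E1 and E2 to agree under every assignment.
At a=0, b=0: E1 = 1 but E2 = 0; they differ, so no derivation exists.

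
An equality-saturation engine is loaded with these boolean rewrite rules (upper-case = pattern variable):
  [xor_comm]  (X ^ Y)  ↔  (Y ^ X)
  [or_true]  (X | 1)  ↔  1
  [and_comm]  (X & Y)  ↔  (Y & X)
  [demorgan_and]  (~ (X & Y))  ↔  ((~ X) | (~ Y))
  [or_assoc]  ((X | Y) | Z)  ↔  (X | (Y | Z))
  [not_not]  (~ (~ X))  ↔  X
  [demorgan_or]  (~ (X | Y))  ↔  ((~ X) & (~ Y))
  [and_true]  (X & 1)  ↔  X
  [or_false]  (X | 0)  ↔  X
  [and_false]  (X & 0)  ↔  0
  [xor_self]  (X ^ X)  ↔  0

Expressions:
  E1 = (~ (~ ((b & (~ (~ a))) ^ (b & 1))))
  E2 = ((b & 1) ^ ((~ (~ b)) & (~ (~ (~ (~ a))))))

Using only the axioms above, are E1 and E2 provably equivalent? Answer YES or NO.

(1) ((b & (~ (~ a))) ^ (b & 1))  =[xor_comm →]=  ((b & 1) ^ (b & (~ (~ a))))    ⊢ (~ (~ ((b & 1) ^ (b & (~ (~ a))))))
(2) (~ (~ a))  =[not_not →]=  a    ⊢ (~ (~ ((b & 1) ^ (b & a))))
(3) (~ (~ ((b & 1) ^ (b & a))))  =[not_not →]=  ((b & 1) ^ (b & a))
(4) a  =[not_not ←]=  (~ (~ a))    ⊢ ((b & 1) ^ (b & (~ (~ a))))
(5) (~ (~ a))  =[not_not ←]=  (~ (~ (~ (~ a))))    ⊢ ((b & 1) ^ (b & (~ (~ (~ (~ a))))))
(6) b  =[not_not ←]=  (~ (~ b))    ⊢ E2

YES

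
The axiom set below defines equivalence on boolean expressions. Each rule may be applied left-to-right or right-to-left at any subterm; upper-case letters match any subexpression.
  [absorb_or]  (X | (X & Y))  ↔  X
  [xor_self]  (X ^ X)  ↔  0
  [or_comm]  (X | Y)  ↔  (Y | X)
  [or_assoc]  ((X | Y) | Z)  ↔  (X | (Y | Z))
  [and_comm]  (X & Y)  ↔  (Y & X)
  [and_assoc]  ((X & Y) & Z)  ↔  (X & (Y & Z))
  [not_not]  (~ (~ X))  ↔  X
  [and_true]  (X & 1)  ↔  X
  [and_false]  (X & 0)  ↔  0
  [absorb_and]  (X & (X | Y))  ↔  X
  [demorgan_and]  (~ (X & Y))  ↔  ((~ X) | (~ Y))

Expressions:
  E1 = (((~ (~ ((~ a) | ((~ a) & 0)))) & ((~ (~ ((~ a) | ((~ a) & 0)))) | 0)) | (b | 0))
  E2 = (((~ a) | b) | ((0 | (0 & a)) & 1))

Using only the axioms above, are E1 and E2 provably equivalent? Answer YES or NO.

1. [absorb_and →] ((~ (~ ((~ a) | ((~ a) & 0)))) & ((~ (~ ((~ a) | ((~ a) & 0)))) | 0))  →  (~ (~ ((~ a) | ((~ a) & 0))));  E1 = ((~ (~ ((~ a) | ((~ a) & 0)))) | (b | 0))
2. [not_not →] (~ (~ ((~ a) | ((~ a) & 0))))  →  ((~ a) | ((~ a) & 0));  E1 = (((~ a) | ((~ a) & 0)) | (b | 0))
3. [absorb_or →] ((~ a) | ((~ a) & 0))  →  (~ a);  E1 = ((~ a) | (b | 0))
4. [or_assoc ←] ((~ a) | (b | 0))  →  (((~ a) | b) | 0)
5. [absorb_or ←] 0  →  (0 | (0 & a));  E1 = (((~ a) | b) | (0 | (0 & a)))
6. [and_true ←] (0 | (0 & a))  →  ((0 | (0 & a)) & 1);  this is E2

YES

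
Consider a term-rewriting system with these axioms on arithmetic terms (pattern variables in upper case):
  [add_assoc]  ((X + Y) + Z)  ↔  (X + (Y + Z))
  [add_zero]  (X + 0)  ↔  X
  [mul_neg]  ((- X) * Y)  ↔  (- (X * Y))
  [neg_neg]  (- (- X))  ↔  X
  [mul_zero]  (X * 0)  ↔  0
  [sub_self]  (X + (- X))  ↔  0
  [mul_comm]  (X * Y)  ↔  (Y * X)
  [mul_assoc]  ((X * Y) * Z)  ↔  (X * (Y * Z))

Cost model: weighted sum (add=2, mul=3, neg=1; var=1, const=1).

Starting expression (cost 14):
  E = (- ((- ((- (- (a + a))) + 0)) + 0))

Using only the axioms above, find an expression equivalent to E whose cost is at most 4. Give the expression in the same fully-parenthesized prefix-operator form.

(1) (- (- (a + a)))  =[neg_neg →]=  (a + a)    ⊢ (- ((- ((a + a) + 0)) + 0))
(2) ((- ((a + a) + 0)) + 0)  =[add_zero →]=  (- ((a + a) + 0))    ⊢ (- (- ((a + a) + 0)))
(3) ((a + a) + 0)  =[add_zero →]=  (a + a)    ⊢ (- (- (a + a)))
(4) (- (- (a + a)))  =[neg_neg →]=  (a + a)    ⊢ cost 4, within 4

(a + a)   [cost 4]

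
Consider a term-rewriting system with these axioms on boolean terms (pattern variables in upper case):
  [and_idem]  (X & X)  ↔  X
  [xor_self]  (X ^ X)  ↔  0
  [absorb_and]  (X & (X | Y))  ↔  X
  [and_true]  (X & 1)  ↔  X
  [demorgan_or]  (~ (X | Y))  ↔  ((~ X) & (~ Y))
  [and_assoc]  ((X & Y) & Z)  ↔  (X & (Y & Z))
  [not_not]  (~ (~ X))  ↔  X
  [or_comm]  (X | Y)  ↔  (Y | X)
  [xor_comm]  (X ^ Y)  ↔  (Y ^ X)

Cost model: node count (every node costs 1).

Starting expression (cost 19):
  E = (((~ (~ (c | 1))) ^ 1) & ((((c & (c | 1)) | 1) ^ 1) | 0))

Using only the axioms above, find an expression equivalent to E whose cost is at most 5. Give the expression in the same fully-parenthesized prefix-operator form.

((c | 1) ^ 1)   [cost 5]

1. [absorb_and →] (c & (c | 1))  →  c;  E = (((~ (~ (c | 1))) ^ 1) & (((c | 1) ^ 1) | 0))
2. [not_not →] (~ (~ (c | 1)))  →  (c | 1);  E = (((c | 1) ^ 1) & (((c | 1) ^ 1) | 0))
3. [absorb_and →] (((c | 1) ^ 1) & (((c | 1) ^ 1) | 0))  →  ((c | 1) ^ 1);  cost 5 ≤ 5, done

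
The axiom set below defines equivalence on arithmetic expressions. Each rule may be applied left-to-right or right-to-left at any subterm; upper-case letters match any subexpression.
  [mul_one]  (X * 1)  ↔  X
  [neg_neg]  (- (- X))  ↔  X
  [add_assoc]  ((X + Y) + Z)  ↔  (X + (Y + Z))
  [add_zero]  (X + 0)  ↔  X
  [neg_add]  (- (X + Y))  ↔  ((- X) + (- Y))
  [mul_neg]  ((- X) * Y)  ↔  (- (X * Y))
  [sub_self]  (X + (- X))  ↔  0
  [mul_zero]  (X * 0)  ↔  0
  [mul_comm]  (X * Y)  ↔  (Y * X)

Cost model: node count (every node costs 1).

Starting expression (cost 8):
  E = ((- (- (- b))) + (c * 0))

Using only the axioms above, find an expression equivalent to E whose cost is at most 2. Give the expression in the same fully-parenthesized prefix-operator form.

(- b)   [cost 2]

step 1: neg_neg (→) rewrites (- (- (- b))) into (- b), now ((- b) + (c * 0))
step 2: mul_zero (→) rewrites (c * 0) into 0, now ((- b) + 0)
step 3: add_zero (→) rewrites ((- b) + 0) into (- b), reaching cost 2 (bound 2)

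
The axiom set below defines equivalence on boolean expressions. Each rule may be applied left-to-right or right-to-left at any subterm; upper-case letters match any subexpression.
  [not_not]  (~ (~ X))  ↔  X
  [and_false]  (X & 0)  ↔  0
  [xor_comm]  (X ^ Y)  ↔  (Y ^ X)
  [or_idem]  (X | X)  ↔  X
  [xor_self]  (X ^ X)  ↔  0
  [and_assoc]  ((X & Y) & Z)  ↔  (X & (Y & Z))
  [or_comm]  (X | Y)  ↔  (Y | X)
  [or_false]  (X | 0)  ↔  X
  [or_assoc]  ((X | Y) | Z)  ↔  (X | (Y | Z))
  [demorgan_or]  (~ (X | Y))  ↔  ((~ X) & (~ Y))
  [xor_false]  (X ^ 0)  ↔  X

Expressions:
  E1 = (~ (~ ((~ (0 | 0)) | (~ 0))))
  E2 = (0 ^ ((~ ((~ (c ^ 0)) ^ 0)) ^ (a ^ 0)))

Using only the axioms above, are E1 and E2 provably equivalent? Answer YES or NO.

NO

Every axiom is a valid identity, so a rewrite proof would force E1 and E2 to agree under every assignment.
At a=0, c=0: E1 = 1 but E2 = 0; they differ, so no derivation exists.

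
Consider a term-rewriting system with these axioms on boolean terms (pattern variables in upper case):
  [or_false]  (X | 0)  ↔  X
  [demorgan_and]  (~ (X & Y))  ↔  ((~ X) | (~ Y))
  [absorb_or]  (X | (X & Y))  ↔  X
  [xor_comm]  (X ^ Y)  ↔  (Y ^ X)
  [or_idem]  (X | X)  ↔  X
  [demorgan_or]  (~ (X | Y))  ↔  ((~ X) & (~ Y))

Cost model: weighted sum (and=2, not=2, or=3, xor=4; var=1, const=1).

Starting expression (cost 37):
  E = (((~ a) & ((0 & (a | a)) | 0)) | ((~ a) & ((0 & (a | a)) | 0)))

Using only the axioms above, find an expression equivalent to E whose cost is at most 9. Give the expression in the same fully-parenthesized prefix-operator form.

((~ a) & (0 & a))   [cost 9]

1. [or_idem →] (((~ a) & ((0 & (a | a)) | 0)) | ((~ a) & ((0 & (a | a)) | 0)))  →  ((~ a) & ((0 & (a | a)) | 0))
2. [or_false →] ((0 & (a | a)) | 0)  →  (0 & (a | a));  E = ((~ a) & (0 & (a | a)))
3. [or_idem →] (a | a)  →  a;  cost 9 ≤ 9, done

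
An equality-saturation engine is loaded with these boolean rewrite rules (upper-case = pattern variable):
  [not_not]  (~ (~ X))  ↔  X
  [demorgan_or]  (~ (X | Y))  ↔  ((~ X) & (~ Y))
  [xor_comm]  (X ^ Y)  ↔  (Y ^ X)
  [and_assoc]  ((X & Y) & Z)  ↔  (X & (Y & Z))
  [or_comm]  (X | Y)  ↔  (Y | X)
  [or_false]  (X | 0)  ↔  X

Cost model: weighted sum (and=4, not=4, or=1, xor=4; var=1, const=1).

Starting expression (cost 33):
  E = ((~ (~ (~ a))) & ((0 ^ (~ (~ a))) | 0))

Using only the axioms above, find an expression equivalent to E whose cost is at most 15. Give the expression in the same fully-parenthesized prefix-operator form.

((~ a) & (0 ^ a))   [cost 15]

(1) (~ (~ (~ a)))  =[not_not →]=  (~ a)    ⊢ ((~ a) & ((0 ^ (~ (~ a))) | 0))
(2) ((0 ^ (~ (~ a))) | 0)  =[or_false →]=  (0 ^ (~ (~ a)))    ⊢ ((~ a) & (0 ^ (~ (~ a))))
(3) (~ (~ a))  =[not_not →]=  a    ⊢ cost 15, within 15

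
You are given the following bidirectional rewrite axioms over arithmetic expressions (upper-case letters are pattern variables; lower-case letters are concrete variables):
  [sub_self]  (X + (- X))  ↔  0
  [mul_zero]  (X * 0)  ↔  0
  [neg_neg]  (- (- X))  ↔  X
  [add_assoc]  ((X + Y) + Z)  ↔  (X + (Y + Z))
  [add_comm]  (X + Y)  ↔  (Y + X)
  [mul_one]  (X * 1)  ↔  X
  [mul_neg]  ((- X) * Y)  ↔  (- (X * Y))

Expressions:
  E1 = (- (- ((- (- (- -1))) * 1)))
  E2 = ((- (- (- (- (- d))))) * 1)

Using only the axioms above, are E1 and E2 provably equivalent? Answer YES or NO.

All listed rules preserve value, hence provable equivalence implies equal values everywhere; look for a separating assignment.
d=0 gives E1 ↦ 1, E2 ↦ 0; values differ ⇒ not provably equivalent.

NO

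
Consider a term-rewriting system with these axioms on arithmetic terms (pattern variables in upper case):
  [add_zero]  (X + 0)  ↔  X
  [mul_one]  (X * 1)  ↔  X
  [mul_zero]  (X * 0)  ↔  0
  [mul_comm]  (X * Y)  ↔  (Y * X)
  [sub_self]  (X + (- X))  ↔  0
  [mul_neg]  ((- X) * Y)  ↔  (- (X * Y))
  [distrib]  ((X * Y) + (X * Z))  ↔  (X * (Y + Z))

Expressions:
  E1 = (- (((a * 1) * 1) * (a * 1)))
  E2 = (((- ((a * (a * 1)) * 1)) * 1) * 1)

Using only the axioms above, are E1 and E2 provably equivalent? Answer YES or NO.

YES

1. [mul_one →] (a * 1)  →  a;  E1 = (- (((a * 1) * 1) * a))
2. [mul_one →] (a * 1)  →  a;  E1 = (- ((a * 1) * a))
3. [mul_one →] (a * 1)  →  a;  E1 = (- (a * a))
4. [mul_one ←] (- (a * a))  →  ((- (a * a)) * 1)
5. [mul_one ←] a  →  (a * 1);  E1 = ((- (a * (a * 1))) * 1)
6. [mul_one ←] (- (a * (a * 1)))  →  ((- (a * (a * 1))) * 1);  E1 = (((- (a * (a * 1))) * 1) * 1)
7. [mul_one ←] (a * (a * 1))  →  ((a * (a * 1)) * 1);  this is E2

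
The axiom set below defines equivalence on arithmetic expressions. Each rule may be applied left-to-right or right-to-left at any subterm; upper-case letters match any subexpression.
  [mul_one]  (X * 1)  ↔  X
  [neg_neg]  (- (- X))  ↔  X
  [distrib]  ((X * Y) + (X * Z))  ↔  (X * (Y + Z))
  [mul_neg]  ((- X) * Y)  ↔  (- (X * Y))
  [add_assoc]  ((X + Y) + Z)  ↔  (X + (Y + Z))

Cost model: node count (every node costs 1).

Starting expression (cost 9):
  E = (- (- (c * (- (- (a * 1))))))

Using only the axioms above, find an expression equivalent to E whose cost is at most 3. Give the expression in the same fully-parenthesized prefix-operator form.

1. [neg_neg →] (- (- (a * 1)))  →  (a * 1);  E = (- (- (c * (a * 1))))
2. [neg_neg →] (- (- (c * (a * 1))))  →  (c * (a * 1))
3. [mul_one →] (a * 1)  →  a;  cost 3 ≤ 3, done

(c * a)   [cost 3]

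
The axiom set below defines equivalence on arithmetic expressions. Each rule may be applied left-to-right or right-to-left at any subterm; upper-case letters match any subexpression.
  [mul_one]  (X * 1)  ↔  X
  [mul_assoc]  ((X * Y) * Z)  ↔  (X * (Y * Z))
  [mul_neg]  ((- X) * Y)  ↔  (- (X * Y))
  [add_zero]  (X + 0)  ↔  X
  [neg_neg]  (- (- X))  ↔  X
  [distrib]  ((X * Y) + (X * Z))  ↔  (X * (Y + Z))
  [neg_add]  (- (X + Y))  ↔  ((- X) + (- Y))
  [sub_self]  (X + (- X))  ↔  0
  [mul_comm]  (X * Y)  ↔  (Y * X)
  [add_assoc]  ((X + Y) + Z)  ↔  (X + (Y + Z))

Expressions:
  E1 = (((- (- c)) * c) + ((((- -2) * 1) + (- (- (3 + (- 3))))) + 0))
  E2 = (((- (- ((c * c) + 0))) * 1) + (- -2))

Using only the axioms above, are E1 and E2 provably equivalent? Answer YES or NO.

YES

(1) (- (- (3 + (- 3))))  =[neg_neg →]=  (3 + (- 3))    ⊢ (((- (- c)) * c) + ((((- -2) * 1) + (3 + (- 3))) + 0))
(2) (3 + (- 3))  =[sub_self →]=  0    ⊢ (((- (- c)) * c) + ((((- -2) * 1) + 0) + 0))
(3) ((- (- c)) * c)  =[mul_neg →]=  (- ((- c) * c))    ⊢ ((- ((- c) * c)) + ((((- -2) * 1) + 0) + 0))
(4) ((- -2) * 1)  =[mul_one →]=  (- -2)    ⊢ ((- ((- c) * c)) + (((- -2) + 0) + 0))
(5) ((- -2) + 0)  =[add_zero →]=  (- -2)    ⊢ ((- ((- c) * c)) + ((- -2) + 0))
(6) ((- -2) + 0)  =[add_zero →]=  (- -2)    ⊢ ((- ((- c) * c)) + (- -2))
(7) ((- c) * c)  =[mul_neg →]=  (- (c * c))    ⊢ ((- (- (c * c))) + (- -2))
(8) (- (- (c * c)))  =[mul_one ←]=  ((- (- (c * c))) * 1)    ⊢ (((- (- (c * c))) * 1) + (- -2))
(9) (c * c)  =[add_zero ←]=  ((c * c) + 0)    ⊢ E2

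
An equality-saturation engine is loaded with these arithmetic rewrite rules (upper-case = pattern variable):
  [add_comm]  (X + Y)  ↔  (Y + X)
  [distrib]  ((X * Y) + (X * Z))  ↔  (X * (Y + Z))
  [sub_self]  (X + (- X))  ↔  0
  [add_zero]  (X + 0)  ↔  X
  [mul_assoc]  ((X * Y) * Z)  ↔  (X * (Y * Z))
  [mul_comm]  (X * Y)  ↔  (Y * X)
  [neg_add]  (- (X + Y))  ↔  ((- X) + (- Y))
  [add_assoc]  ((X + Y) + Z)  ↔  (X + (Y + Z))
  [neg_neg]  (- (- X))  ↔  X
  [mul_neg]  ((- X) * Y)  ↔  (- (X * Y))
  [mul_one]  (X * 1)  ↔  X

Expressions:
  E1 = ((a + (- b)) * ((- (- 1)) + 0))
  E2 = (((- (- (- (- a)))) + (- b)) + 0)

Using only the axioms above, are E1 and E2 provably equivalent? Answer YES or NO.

step 1: add_zero (→) rewrites ((- (- 1)) + 0) into (- (- 1)), now ((a + (- b)) * (- (- 1)))
step 2: neg_neg (→) rewrites (- (- 1)) into 1, now ((a + (- b)) * 1)
step 3: mul_one (→) rewrites ((a + (- b)) * 1) into (a + (- b))
step 4: add_zero (←) rewrites (a + (- b)) into ((a + (- b)) + 0)
step 5: neg_neg (←) rewrites a into (- (- a)), now (((- (- a)) + (- b)) + 0)
step 6: neg_neg (←) rewrites (- a) into (- (- (- a))), which is E2

YES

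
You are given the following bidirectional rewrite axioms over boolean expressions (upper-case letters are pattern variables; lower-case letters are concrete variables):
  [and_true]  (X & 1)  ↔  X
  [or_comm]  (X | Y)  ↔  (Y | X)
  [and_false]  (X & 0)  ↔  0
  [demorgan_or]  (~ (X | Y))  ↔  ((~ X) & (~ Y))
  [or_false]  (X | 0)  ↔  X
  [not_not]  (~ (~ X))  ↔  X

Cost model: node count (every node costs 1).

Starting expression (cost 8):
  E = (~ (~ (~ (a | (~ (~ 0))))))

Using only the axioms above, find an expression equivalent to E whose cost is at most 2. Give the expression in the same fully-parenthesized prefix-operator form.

(~ a)   [cost 2]

1. [not_not →] (~ (~ 0))  →  0;  E = (~ (~ (~ (a | 0))))
2. [or_false →] (a | 0)  →  a;  E = (~ (~ (~ a)))
3. [not_not →] (~ (~ a))  →  a;  cost 2 ≤ 2, done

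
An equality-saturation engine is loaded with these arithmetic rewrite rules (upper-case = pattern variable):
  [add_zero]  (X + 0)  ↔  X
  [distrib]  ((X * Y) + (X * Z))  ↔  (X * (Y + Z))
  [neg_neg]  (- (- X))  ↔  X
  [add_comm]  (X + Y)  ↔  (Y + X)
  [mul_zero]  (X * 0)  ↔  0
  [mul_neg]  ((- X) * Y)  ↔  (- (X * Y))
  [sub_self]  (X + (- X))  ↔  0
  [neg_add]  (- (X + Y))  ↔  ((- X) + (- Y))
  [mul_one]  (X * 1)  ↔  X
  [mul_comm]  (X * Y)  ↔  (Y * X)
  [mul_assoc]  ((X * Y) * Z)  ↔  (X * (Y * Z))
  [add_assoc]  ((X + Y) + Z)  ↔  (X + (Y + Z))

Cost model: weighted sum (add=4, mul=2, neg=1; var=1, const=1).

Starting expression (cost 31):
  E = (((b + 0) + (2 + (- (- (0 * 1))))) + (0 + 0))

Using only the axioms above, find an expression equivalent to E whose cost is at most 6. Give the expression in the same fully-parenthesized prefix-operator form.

(b + 2)   [cost 6]

(1) (- (- (0 * 1)))  =[neg_neg →]=  (0 * 1)    ⊢ (((b + 0) + (2 + (0 * 1))) + (0 + 0))
(2) (b + 0)  =[add_zero →]=  b    ⊢ ((b + (2 + (0 * 1))) + (0 + 0))
(3) (0 * 1)  =[mul_one →]=  0    ⊢ ((b + (2 + 0)) + (0 + 0))
(4) (2 + 0)  =[add_zero →]=  2    ⊢ ((b + 2) + (0 + 0))
(5) (0 + 0)  =[add_zero →]=  0    ⊢ ((b + 2) + 0)
(6) ((b + 2) + 0)  =[add_zero →]=  (b + 2)    ⊢ cost 6, within 6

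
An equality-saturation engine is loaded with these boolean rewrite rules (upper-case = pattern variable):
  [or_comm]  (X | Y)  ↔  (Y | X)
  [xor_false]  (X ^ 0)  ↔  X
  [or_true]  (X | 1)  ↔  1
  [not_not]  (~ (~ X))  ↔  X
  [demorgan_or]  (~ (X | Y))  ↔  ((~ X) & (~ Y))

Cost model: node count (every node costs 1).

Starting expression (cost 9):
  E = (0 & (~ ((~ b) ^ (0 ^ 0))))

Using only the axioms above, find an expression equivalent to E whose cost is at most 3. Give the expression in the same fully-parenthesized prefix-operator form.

(0 & b)   [cost 3]

(1) (0 ^ 0)  =[xor_false →]=  0    ⊢ (0 & (~ ((~ b) ^ 0)))
(2) ((~ b) ^ 0)  =[xor_false →]=  (~ b)    ⊢ (0 & (~ (~ b)))
(3) (~ (~ b))  =[not_not →]=  b    ⊢ cost 3, within 3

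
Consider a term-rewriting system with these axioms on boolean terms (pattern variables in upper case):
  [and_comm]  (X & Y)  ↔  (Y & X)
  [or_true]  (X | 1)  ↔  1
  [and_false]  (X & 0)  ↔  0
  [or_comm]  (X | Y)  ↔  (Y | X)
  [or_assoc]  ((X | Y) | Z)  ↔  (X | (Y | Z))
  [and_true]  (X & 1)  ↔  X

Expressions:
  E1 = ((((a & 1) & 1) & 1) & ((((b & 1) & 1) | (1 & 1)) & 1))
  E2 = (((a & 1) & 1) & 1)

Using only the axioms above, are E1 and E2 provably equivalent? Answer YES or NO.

YES

step 1: and_true (→) rewrites (b & 1) into b, now ((((a & 1) & 1) & 1) & (((b & 1) | (1 & 1)) & 1))
step 2: and_true (→) rewrites (a & 1) into a, now (((a & 1) & 1) & (((b & 1) | (1 & 1)) & 1))
step 3: and_true (→) rewrites (a & 1) into a, now ((a & 1) & (((b & 1) | (1 & 1)) & 1))
step 4: and_true (→) rewrites (b & 1) into b, now ((a & 1) & ((b | (1 & 1)) & 1))
step 5: and_true (→) rewrites (1 & 1) into 1, now ((a & 1) & ((b | 1) & 1))
step 6: and_true (→) rewrites (a & 1) into a, now (a & ((b | 1) & 1))
step 7: or_true (→) rewrites (b | 1) into 1, now (a & (1 & 1))
step 8: and_true (→) rewrites (1 & 1) into 1, now (a & 1)
step 9: and_comm (→) rewrites (a & 1) into (1 & a)
step 10: and_true (←) rewrites (1 & a) into ((1 & a) & 1)
step 11: and_comm (→) rewrites (1 & a) into (a & 1), now ((a & 1) & 1)
step 12: and_true (←) rewrites a into (a & 1), which is E2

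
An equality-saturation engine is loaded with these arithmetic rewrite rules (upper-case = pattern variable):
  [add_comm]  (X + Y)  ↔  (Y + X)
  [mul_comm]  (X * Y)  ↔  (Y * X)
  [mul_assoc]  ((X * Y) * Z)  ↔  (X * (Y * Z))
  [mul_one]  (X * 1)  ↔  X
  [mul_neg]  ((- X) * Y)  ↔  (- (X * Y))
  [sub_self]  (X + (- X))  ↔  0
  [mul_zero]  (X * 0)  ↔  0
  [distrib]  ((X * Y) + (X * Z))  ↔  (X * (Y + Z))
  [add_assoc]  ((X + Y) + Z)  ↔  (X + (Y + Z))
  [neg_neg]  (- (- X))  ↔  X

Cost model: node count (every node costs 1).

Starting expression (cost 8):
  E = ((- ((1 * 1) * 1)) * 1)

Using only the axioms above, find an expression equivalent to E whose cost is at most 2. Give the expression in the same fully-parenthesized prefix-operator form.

step 1: mul_one (→) rewrites (1 * 1) into 1, now ((- (1 * 1)) * 1)
step 2: mul_one (→) rewrites ((- (1 * 1)) * 1) into (- (1 * 1))
step 3: mul_one (→) rewrites (1 * 1) into 1, reaching cost 2 (bound 2)

(- 1)   [cost 2]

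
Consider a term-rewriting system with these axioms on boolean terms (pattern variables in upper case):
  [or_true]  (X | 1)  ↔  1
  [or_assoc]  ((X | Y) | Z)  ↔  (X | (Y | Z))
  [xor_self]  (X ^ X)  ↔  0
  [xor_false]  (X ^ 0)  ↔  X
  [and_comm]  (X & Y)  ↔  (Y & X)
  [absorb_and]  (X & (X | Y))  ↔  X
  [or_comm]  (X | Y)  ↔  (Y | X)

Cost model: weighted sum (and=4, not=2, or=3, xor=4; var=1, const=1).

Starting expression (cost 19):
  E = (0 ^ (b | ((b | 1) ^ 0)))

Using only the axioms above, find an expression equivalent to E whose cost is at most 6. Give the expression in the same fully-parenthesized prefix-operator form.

(0 ^ 1)   [cost 6]

step 1: xor_false (→) rewrites ((b | 1) ^ 0) into (b | 1), now (0 ^ (b | (b | 1)))
step 2: or_true (→) rewrites (b | 1) into 1, now (0 ^ (b | 1))
step 3: or_true (→) rewrites (b | 1) into 1, reaching cost 6 (bound 6)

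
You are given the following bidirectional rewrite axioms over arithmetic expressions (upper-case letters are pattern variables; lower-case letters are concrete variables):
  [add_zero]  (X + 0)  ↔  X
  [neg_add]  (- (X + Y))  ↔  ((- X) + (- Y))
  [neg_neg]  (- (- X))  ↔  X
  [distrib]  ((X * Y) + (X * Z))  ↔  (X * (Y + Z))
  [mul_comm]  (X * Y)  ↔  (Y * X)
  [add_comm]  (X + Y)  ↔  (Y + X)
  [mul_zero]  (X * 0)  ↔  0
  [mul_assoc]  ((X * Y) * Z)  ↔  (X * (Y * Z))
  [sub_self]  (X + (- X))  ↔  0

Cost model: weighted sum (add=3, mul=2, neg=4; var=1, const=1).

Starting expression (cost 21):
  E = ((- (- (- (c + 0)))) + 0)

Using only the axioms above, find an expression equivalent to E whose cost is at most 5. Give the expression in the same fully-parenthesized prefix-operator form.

(- c)   [cost 5]

(1) (c + 0)  =[add_zero →]=  c    ⊢ ((- (- (- c))) + 0)
(2) ((- (- (- c))) + 0)  =[add_zero →]=  (- (- (- c)))
(3) (- (- c))  =[neg_neg →]=  c    ⊢ cost 5, within 5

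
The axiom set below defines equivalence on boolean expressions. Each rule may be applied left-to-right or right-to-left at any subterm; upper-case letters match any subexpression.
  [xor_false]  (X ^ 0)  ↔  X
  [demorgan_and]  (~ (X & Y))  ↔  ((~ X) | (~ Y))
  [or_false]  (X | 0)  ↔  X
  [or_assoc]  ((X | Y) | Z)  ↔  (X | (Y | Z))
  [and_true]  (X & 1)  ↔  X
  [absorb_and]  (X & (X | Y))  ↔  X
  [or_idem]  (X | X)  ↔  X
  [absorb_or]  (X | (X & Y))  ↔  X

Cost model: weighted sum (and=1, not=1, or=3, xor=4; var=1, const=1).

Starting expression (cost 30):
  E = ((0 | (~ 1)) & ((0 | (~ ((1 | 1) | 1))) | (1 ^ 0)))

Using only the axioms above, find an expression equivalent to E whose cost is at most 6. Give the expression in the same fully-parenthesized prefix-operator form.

step 1: or_idem (→) rewrites (1 | 1) into 1, now ((0 | (~ 1)) & ((0 | (~ (1 | 1))) | (1 ^ 0)))
step 2: xor_false (→) rewrites (1 ^ 0) into 1, now ((0 | (~ 1)) & ((0 | (~ (1 | 1))) | 1))
step 3: or_idem (→) rewrites (1 | 1) into 1, now ((0 | (~ 1)) & ((0 | (~ 1)) | 1))
step 4: absorb_and (→) rewrites ((0 | (~ 1)) & ((0 | (~ 1)) | 1)) into (0 | (~ 1)), reaching cost 6 (bound 6)

(0 | (~ 1))   [cost 6]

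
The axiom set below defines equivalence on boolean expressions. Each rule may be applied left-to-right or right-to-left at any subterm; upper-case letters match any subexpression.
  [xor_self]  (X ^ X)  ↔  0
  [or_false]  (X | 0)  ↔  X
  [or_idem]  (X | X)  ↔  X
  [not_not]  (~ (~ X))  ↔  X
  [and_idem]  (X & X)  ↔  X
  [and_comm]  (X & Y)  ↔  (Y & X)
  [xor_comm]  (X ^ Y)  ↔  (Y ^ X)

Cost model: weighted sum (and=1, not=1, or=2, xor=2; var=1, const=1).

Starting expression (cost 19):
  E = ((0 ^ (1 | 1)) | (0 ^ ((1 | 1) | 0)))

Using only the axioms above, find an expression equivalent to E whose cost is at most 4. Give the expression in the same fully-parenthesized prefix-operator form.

(0 ^ 1)   [cost 4]

1. [or_false →] ((1 | 1) | 0)  →  (1 | 1);  E = ((0 ^ (1 | 1)) | (0 ^ (1 | 1)))
2. [or_idem →] ((0 ^ (1 | 1)) | (0 ^ (1 | 1)))  →  (0 ^ (1 | 1))
3. [or_idem →] (1 | 1)  →  1;  cost 4 ≤ 4, done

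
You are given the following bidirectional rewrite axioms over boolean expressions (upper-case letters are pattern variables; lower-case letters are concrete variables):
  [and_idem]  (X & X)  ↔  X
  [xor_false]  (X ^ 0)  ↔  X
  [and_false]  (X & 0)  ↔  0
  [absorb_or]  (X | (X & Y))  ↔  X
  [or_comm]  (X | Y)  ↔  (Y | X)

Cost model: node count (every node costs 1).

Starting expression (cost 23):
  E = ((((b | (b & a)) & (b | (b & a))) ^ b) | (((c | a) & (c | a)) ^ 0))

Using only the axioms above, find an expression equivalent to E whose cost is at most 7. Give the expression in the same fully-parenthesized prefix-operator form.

1. [and_idem →] ((b | (b & a)) & (b | (b & a)))  →  (b | (b & a));  E = (((b | (b & a)) ^ b) | (((c | a) & (c | a)) ^ 0))
2. [xor_false →] (((c | a) & (c | a)) ^ 0)  →  ((c | a) & (c | a));  E = (((b | (b & a)) ^ b) | ((c | a) & (c | a)))
3. [absorb_or →] (b | (b & a))  →  b;  E = ((b ^ b) | ((c | a) & (c | a)))
4. [and_idem →] ((c | a) & (c | a))  →  (c | a);  cost 7 ≤ 7, done

((b ^ b) | (c | a))   [cost 7]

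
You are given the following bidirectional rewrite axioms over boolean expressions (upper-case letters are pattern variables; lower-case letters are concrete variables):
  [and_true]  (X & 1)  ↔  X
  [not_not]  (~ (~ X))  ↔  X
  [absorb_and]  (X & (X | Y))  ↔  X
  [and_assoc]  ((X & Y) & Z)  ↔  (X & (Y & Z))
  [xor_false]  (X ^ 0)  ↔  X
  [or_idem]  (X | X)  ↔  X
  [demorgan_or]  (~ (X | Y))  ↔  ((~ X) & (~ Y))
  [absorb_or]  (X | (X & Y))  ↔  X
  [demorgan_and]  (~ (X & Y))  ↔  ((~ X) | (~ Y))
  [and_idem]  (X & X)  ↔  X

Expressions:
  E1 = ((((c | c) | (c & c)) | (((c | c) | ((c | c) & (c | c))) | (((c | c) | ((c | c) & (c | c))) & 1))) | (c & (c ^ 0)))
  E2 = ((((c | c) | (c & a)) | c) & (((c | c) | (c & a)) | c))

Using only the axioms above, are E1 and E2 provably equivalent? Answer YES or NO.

YES

(1) (((c | c) | ((c | c) & (c | c))) | (((c | c) | ((c | c) & (c | c))) & 1))  =[absorb_or →]=  ((c | c) | ((c | c) & (c | c)))    ⊢ ((((c | c) | (c & c)) | ((c | c) | ((c | c) & (c | c)))) | (c & (c ^ 0)))
(2) (c ^ 0)  =[xor_false →]=  c    ⊢ ((((c | c) | (c & c)) | ((c | c) | ((c | c) & (c | c)))) | (c & c))
(3) (c | c)  =[or_idem →]=  c    ⊢ ((((c | c) | (c & c)) | ((c | c) | (c & (c | c)))) | (c & c))
(4) (c | c)  =[or_idem →]=  c    ⊢ ((((c | c) | (c & c)) | ((c | c) | (c & c))) | (c & c))
(5) (((c | c) | (c & c)) | ((c | c) | (c & c)))  =[or_idem →]=  ((c | c) | (c & c))    ⊢ (((c | c) | (c & c)) | (c & c))
(6) (c | c)  =[or_idem →]=  c    ⊢ ((c | (c & c)) | (c & c))
(7) (c | (c & c))  =[absorb_or →]=  c    ⊢ (c | (c & c))
(8) (c & c)  =[and_idem →]=  c    ⊢ (c | c)
(9) c  =[absorb_or ←]=  (c | (c & a))    ⊢ ((c | (c & a)) | c)
(10) c  =[or_idem ←]=  (c | c)    ⊢ (((c | c) | (c & a)) | c)
(11) (((c | c) | (c & a)) | c)  =[and_idem ←]=  ((((c | c) | (c & a)) | c) & (((c | c) | (c & a)) | c))    ⊢ E2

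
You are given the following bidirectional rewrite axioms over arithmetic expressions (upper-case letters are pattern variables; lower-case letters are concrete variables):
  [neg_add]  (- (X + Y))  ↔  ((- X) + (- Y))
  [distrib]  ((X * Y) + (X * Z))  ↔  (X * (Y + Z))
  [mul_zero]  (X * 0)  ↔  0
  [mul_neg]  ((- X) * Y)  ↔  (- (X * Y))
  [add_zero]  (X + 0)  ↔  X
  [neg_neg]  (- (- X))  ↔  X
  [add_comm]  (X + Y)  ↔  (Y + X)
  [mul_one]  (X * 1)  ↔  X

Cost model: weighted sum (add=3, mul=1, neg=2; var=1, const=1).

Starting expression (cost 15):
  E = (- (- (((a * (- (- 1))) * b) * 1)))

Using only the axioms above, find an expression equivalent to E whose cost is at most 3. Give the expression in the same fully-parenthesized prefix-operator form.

step 1: neg_neg (→) rewrites (- (- (((a * (- (- 1))) * b) * 1))) into (((a * (- (- 1))) * b) * 1)
step 2: mul_one (→) rewrites (((a * (- (- 1))) * b) * 1) into ((a * (- (- 1))) * b)
step 3: neg_neg (→) rewrites (- (- 1)) into 1, now ((a * 1) * b)
step 4: mul_one (→) rewrites (a * 1) into a, reaching cost 3 (bound 3)

(a * b)   [cost 3]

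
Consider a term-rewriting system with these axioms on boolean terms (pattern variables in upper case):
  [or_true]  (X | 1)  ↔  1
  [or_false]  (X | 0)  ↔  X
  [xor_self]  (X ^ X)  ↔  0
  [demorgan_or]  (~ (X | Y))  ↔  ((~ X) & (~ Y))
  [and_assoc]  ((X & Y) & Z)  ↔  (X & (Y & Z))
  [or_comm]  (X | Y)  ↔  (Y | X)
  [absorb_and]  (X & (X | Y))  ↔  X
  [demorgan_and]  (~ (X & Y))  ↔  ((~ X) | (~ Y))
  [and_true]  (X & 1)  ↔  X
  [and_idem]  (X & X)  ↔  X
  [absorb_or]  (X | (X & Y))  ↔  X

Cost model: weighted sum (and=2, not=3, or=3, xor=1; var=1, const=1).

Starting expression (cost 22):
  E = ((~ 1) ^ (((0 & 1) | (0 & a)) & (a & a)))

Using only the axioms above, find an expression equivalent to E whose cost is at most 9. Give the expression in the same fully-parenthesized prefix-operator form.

step 1: and_idem (→) rewrites (a & a) into a, now ((~ 1) ^ (((0 & 1) | (0 & a)) & a))
step 2: and_true (→) rewrites (0 & 1) into 0, now ((~ 1) ^ ((0 | (0 & a)) & a))
step 3: absorb_or (→) rewrites (0 | (0 & a)) into 0, reaching cost 9 (bound 9)

((~ 1) ^ (0 & a))   [cost 9]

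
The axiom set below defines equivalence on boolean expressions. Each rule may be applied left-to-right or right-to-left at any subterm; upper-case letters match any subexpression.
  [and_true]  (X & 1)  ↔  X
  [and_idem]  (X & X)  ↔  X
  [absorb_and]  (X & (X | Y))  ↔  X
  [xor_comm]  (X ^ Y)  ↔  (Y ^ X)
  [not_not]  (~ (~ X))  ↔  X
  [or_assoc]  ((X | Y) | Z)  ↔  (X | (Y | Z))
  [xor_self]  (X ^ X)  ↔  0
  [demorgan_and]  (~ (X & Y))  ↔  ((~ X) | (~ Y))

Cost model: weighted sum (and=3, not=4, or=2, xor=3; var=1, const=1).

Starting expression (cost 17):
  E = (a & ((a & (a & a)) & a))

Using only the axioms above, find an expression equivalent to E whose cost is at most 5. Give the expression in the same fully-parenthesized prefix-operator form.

1. [and_idem →] (a & a)  →  a;  E = (a & ((a & a) & a))
2. [and_idem →] (a & a)  →  a;  E = (a & (a & a))
3. [and_idem →] (a & a)  →  a;  cost 5 ≤ 5, done

(a & a)   [cost 5]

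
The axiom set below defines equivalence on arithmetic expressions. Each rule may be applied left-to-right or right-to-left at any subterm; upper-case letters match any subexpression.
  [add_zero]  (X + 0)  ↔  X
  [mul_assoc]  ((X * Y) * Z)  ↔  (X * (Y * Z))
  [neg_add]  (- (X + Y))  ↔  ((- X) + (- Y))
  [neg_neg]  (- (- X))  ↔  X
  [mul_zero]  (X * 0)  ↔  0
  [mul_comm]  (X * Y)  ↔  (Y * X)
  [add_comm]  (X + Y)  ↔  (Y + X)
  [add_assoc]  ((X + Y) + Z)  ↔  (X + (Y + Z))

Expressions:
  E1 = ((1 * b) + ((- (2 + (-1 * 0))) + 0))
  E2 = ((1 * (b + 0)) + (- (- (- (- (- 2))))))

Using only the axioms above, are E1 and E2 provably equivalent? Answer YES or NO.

(1) ((- (2 + (-1 * 0))) + 0)  =[add_zero →]=  (- (2 + (-1 * 0)))    ⊢ ((1 * b) + (- (2 + (-1 * 0))))
(2) (-1 * 0)  =[mul_zero →]=  0    ⊢ ((1 * b) + (- (2 + 0)))
(3) (2 + 0)  =[add_zero →]=  2    ⊢ ((1 * b) + (- 2))
(4) b  =[add_zero ←]=  (b + 0)    ⊢ ((1 * (b + 0)) + (- 2))
(5) (- 2)  =[neg_neg ←]=  (- (- (- 2)))    ⊢ ((1 * (b + 0)) + (- (- (- 2))))
(6) 2  =[neg_neg ←]=  (- (- 2))    ⊢ E2

YES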